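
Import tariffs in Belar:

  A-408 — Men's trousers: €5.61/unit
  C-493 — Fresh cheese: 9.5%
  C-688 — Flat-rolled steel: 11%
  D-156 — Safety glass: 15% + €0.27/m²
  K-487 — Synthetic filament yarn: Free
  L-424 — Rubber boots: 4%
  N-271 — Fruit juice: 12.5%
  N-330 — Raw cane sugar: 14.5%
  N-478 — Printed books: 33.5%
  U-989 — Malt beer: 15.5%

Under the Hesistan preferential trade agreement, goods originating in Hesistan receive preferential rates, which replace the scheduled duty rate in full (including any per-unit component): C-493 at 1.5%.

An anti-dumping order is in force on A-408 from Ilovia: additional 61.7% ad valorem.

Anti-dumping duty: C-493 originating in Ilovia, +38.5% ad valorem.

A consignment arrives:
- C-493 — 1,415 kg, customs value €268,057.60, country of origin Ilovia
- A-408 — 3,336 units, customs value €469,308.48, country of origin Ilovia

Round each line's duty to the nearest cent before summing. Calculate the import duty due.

Line 1 (C-493, Ilovia, 1,415 kg, €268,057.60):
Base rate for C-493 is 9.5%.
C-493 has an FTA preferential rate, but origin Ilovia is not Hesistan; base rate stands.
Additional duty on C-493 from Ilovia: +38.5%. Applied ad valorem rate: 9.5% + 38.5% = 48%.
Duty = €268,057.60 × 48% = €128,667.65.
Line 2 (A-408, Ilovia, 3,336 units, €469,308.48):
Base rate for A-408 is €5.61/unit.
Additional duty on A-408 from Ilovia: +61.7% ad valorem. Applied ad valorem rate = 61.7%.
Duty = €469,308.48 × 61.7% + 3,336 × €5.61 = €308,278.29.
Total = €128,667.65 + €308,278.29 = €436,945.94.

€436,945.94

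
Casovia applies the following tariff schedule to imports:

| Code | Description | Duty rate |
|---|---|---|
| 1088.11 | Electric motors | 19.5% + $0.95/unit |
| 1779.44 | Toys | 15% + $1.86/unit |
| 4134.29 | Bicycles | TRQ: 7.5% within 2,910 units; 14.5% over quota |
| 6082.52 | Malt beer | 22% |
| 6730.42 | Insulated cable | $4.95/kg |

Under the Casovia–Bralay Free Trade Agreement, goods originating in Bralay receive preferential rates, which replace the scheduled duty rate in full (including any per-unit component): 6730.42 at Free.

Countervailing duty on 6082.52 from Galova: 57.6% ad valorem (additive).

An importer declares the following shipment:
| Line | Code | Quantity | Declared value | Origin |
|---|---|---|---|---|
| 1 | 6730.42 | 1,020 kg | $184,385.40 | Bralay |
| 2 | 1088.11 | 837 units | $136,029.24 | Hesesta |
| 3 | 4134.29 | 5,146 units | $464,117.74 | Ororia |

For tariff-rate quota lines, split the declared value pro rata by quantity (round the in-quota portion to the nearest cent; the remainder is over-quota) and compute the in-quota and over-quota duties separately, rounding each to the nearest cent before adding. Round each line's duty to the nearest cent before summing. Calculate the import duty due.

$76,246.22

Line 1 (6730.42, Bralay, 1,020 kg, $184,385.40):
Base rate for 6730.42 is $4.95/kg.
Origin Bralay qualifies under the Casovia–Bralay agreement and 6730.42 is covered: preferential rate Free applies instead.
Duty = $184,385.40 × 0% = $0.00.
Line 2 (1088.11, Hesesta, 837 units, $136,029.24):
Base rate for 1088.11 is 19.5% + $0.95/unit.
Duty = $136,029.24 × 19.5% + 837 × $0.95 = $27,320.85.
Line 3 (4134.29, Ororia, 5,146 units, $464,117.74):
Code 4134.29 is under a tariff-rate quota (threshold 2,910 units). In-quota: 2,910 units at 7.5%; over-quota: 2,236 units at 14.5%.
Pro-rata value split: in-quota = $464,117.74 × 2,910/5,146 = $262,452.90; over-quota = $464,117.74 − $262,452.90 = $201,664.84.
In-quota duty = $262,452.90 × 7.5% = $19,683.97. Over-quota duty = $201,664.84 × 14.5% = $29,241.40.
Line duty = $19,683.97 + $29,241.40 = $48,925.37.
Total = $0.00 + $27,320.85 + $48,925.37 = $76,246.22.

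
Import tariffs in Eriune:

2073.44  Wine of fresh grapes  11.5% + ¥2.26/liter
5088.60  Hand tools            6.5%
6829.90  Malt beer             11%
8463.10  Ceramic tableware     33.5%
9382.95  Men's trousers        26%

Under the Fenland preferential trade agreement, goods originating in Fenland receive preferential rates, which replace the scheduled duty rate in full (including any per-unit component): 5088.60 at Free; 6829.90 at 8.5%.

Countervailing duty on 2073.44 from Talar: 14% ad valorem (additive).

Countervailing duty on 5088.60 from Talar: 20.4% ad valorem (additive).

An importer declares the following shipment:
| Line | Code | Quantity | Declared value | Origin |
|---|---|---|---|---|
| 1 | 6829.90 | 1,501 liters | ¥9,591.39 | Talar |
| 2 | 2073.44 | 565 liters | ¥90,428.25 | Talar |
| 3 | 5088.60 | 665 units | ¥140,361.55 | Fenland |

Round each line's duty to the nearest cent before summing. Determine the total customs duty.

¥25,391.15

Line 1 (6829.90, Talar, 1,501 liters, ¥9,591.39):
Base rate for 6829.90 is 11%.
6829.90 has an FTA preferential rate, but origin Talar is not Fenland; base rate stands.
Duty = ¥9,591.39 × 11% = ¥1,055.05.
Line 2 (2073.44, Talar, 565 liters, ¥90,428.25):
Base rate for 2073.44 is 11.5% + ¥2.26/liter.
Additional duty on 2073.44 from Talar: +14%. Applied ad valorem rate: 11.5% + 14% = 25.5%.
Duty = ¥90,428.25 × 25.5% + 565 × ¥2.26 = ¥24,336.10.
Line 3 (5088.60, Fenland, 665 units, ¥140,361.55):
Base rate for 5088.60 is 6.5%.
Origin Fenland qualifies under the Eriune–Fenland agreement and 5088.60 is covered: preferential rate Free applies instead.
The additional-duty order on 5088.60 targets Talar, not Fenland; it does not apply.
Duty = ¥140,361.55 × 0% = ¥0.00.
Total = ¥1,055.05 + ¥24,336.10 + ¥0.00 = ¥25,391.15.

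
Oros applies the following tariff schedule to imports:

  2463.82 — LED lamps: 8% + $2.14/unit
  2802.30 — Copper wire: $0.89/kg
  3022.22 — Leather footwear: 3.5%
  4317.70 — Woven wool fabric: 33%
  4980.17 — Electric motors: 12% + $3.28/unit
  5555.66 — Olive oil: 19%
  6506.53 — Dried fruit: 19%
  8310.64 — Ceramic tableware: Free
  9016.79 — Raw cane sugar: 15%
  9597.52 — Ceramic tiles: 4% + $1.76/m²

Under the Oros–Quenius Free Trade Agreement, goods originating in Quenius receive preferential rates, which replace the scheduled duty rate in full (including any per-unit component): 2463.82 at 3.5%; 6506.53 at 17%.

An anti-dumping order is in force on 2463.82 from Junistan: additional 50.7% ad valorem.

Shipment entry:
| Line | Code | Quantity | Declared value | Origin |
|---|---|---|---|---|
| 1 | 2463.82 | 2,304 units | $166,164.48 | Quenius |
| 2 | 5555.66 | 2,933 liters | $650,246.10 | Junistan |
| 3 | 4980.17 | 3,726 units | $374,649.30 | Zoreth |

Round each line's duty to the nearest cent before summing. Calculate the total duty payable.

Line 1 (2463.82, Quenius, 2,304 units, $166,164.48):
Base rate for 2463.82 is 8% + $2.14/unit.
Origin Quenius qualifies under the Oros–Quenius agreement and 2463.82 is covered: preferential rate 3.5% applies instead.
The additional-duty order on 2463.82 targets Junistan, not Quenius; it does not apply.
Duty = $166,164.48 × 3.5% = $5,815.76.
Line 2 (5555.66, Junistan, 2,933 liters, $650,246.10):
Base rate for 5555.66 is 19%.
Duty = $650,246.10 × 19% = $123,546.76.
Line 3 (4980.17, Zoreth, 3,726 units, $374,649.30):
Base rate for 4980.17 is 12% + $3.28/unit.
Duty = $374,649.30 × 12% + 3,726 × $3.28 = $57,179.20.
Total = $5,815.76 + $123,546.76 + $57,179.20 = $186,541.72.

$186,541.72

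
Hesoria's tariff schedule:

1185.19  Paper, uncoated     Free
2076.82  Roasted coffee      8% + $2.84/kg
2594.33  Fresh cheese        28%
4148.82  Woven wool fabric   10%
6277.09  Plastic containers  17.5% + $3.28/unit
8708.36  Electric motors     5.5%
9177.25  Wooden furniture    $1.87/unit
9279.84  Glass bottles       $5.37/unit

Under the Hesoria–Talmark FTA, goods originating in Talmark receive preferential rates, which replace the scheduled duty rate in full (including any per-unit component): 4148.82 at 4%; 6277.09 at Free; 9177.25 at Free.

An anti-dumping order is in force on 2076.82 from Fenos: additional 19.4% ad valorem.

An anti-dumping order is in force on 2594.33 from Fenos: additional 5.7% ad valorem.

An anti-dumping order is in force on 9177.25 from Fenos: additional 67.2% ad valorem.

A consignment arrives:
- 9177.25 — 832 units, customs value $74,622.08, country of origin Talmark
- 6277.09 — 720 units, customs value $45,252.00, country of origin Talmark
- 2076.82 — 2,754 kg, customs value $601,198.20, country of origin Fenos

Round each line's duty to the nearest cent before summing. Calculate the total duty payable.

Line 1 (9177.25, Talmark, 832 units, $74,622.08):
Base rate for 9177.25 is $1.87/unit.
Origin Talmark qualifies under the Hesoria–Talmark agreement and 9177.25 is covered: preferential rate Free applies instead.
The additional-duty order on 9177.25 targets Fenos, not Talmark; it does not apply.
Duty = $74,622.08 × 0% = $0.00.
Line 2 (6277.09, Talmark, 720 units, $45,252.00):
Base rate for 6277.09 is 17.5% + $3.28/unit.
Origin Talmark qualifies under the Hesoria–Talmark agreement and 6277.09 is covered: preferential rate Free applies instead.
Duty = $45,252.00 × 0% = $0.00.
Line 3 (2076.82, Fenos, 2,754 kg, $601,198.20):
Base rate for 2076.82 is 8% + $2.84/kg.
Additional duty on 2076.82 from Fenos: +19.4%. Applied ad valorem rate: 8% + 19.4% = 27.4%.
Duty = $601,198.20 × 27.4% + 2,754 × $2.84 = $172,549.67.
Total = $0.00 + $0.00 + $172,549.67 = $172,549.67.

$172,549.67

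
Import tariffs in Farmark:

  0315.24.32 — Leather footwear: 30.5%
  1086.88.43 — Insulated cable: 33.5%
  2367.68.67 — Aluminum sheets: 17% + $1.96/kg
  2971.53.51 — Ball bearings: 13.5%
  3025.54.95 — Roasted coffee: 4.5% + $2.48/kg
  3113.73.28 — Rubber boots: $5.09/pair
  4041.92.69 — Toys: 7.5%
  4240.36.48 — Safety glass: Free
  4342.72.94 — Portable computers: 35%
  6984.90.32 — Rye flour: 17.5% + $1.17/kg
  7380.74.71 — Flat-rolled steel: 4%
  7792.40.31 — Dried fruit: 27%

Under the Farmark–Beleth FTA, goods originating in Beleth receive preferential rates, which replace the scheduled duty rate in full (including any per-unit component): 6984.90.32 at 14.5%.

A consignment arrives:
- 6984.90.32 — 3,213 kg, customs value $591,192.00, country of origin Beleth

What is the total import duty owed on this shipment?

$85,722.84

Line 1 (6984.90.32, Beleth, 3,213 kg, $591,192.00):
Base rate for 6984.90.32 is 17.5% + $1.17/kg.
Origin Beleth qualifies under the Farmark–Beleth agreement and 6984.90.32 is covered: preferential rate 14.5% applies instead.
Duty = $591,192.00 × 14.5% = $85,722.84.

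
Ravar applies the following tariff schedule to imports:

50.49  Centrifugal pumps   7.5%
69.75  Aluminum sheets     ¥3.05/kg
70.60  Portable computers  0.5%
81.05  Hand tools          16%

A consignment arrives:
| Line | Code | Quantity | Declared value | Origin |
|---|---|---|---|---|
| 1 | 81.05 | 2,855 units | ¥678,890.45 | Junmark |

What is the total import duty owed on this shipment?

¥108,622.47

Line 1 (81.05, Junmark, 2,855 units, ¥678,890.45):
Base rate for 81.05 is 16%.
Duty = ¥678,890.45 × 16% = ¥108,622.47.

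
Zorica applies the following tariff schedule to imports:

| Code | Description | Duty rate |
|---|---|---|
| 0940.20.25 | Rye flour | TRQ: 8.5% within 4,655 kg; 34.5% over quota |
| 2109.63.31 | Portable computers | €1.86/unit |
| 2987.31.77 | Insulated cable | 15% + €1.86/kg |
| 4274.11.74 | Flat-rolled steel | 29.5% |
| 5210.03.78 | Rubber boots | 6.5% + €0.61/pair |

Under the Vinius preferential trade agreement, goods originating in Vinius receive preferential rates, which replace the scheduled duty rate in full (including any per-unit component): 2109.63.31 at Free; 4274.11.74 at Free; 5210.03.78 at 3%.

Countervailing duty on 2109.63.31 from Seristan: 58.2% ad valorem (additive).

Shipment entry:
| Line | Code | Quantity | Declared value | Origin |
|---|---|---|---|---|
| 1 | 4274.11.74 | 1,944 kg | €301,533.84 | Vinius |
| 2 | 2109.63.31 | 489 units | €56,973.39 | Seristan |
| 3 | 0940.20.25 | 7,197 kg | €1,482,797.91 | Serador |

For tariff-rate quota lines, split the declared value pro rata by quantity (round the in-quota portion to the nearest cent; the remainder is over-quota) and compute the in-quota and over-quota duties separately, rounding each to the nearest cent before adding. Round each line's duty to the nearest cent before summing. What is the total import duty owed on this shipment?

Line 1 (4274.11.74, Vinius, 1,944 kg, €301,533.84):
Base rate for 4274.11.74 is 29.5%.
Origin Vinius qualifies under the Zorica–Vinius agreement and 4274.11.74 is covered: preferential rate Free applies instead.
Duty = €301,533.84 × 0% = €0.00.
Line 2 (2109.63.31, Seristan, 489 units, €56,973.39):
Base rate for 2109.63.31 is €1.86/unit.
2109.63.31 has an FTA preferential rate, but origin Seristan is not Vinius; base rate stands.
Additional duty on 2109.63.31 from Seristan: +58.2% ad valorem. Applied ad valorem rate = 58.2%.
Duty = €56,973.39 × 58.2% + 489 × €1.86 = €34,068.05.
Line 3 (0940.20.25, Serador, 7,197 kg, €1,482,797.91):
Code 0940.20.25 is under a tariff-rate quota (threshold 4,655 kg). In-quota: 4,655 kg at 8.5%; over-quota: 2,542 kg at 34.5%.
Pro-rata value split: in-quota = €1,482,797.91 × 4,655/7,197 = €959,069.65; over-quota = €1,482,797.91 − €959,069.65 = €523,728.26.
In-quota duty = €959,069.65 × 8.5% = €81,520.92. Over-quota duty = €523,728.26 × 34.5% = €180,686.25.
Line duty = €81,520.92 + €180,686.25 = €262,207.17.
Total = €0.00 + €34,068.05 + €262,207.17 = €296,275.22.

€296,275.22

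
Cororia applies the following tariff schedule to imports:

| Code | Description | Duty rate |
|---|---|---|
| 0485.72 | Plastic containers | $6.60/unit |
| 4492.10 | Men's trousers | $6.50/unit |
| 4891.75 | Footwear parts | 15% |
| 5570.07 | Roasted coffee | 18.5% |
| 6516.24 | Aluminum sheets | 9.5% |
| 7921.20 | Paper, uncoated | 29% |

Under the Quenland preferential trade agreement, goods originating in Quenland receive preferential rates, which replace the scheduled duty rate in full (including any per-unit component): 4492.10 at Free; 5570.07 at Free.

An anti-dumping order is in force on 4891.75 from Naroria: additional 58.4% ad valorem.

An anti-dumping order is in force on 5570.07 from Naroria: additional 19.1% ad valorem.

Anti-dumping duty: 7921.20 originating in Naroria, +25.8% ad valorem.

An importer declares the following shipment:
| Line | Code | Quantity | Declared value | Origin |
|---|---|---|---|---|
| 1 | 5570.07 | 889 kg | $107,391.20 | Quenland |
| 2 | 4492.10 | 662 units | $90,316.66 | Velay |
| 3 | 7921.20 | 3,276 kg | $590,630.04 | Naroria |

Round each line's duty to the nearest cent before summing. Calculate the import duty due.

Line 1 (5570.07, Quenland, 889 kg, $107,391.20):
Base rate for 5570.07 is 18.5%.
Origin Quenland qualifies under the Cororia–Quenland agreement and 5570.07 is covered: preferential rate Free applies instead.
The additional-duty order on 5570.07 targets Naroria, not Quenland; it does not apply.
Duty = $107,391.20 × 0% = $0.00.
Line 2 (4492.10, Velay, 662 units, $90,316.66):
Base rate for 4492.10 is $6.50/unit.
4492.10 has an FTA preferential rate, but origin Velay is not Quenland; base rate stands.
Duty = 662 × $6.50 = $4,303.00.
Line 3 (7921.20, Naroria, 3,276 kg, $590,630.04):
Base rate for 7921.20 is 29%.
Additional duty on 7921.20 from Naroria: +25.8%. Applied ad valorem rate: 29% + 25.8% = 54.8%.
Duty = $590,630.04 × 54.8% = $323,665.26.
Total = $0.00 + $4,303.00 + $323,665.26 = $327,968.26.

$327,968.26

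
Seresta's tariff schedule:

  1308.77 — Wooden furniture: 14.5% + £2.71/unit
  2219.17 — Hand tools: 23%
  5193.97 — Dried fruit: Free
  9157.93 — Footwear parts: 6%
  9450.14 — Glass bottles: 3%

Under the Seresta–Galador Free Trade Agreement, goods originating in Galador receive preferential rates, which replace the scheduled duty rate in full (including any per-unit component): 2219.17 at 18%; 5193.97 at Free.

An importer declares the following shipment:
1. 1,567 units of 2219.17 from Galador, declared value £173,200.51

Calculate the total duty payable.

£31,176.09

Line 1 (2219.17, Galador, 1,567 units, £173,200.51):
Base rate for 2219.17 is 23%.
Origin Galador qualifies under the Seresta–Galador agreement and 2219.17 is covered: preferential rate 18% applies instead.
Duty = £173,200.51 × 18% = £31,176.09.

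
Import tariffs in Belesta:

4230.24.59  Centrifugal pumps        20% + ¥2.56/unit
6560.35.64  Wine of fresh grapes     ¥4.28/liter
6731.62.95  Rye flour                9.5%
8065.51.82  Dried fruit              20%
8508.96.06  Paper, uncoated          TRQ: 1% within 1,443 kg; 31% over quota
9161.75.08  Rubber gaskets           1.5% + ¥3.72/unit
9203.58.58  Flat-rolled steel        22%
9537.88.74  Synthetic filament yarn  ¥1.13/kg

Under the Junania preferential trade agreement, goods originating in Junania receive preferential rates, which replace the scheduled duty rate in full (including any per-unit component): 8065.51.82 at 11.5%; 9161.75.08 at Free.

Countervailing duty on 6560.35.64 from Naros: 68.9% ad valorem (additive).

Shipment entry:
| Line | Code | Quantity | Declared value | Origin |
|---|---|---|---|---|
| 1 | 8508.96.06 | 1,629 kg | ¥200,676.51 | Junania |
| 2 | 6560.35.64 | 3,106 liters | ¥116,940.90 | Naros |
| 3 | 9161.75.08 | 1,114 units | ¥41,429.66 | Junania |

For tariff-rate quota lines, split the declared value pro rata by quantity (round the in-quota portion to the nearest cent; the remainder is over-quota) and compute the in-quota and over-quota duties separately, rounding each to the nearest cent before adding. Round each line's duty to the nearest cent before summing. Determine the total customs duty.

Line 1 (8508.96.06, Junania, 1,629 kg, ¥200,676.51):
Code 8508.96.06 is under a tariff-rate quota (threshold 1,443 kg). In-quota: 1,443 kg at 1%; over-quota: 186 kg at 31%.
Pro-rata value split: in-quota = ¥200,676.51 × 1,443/1,629 = ¥177,763.17; over-quota = ¥200,676.51 − ¥177,763.17 = ¥22,913.34.
In-quota duty = ¥177,763.17 × 1% = ¥1,777.63. Over-quota duty = ¥22,913.34 × 31% = ¥7,103.14.
Line duty = ¥1,777.63 + ¥7,103.14 = ¥8,880.77.
Line 2 (6560.35.64, Naros, 3,106 liters, ¥116,940.90):
Base rate for 6560.35.64 is ¥4.28/liter.
Additional duty on 6560.35.64 from Naros: +68.9% ad valorem. Applied ad valorem rate = 68.9%.
Duty = ¥116,940.90 × 68.9% + 3,106 × ¥4.28 = ¥93,865.96.
Line 3 (9161.75.08, Junania, 1,114 units, ¥41,429.66):
Base rate for 9161.75.08 is 1.5% + ¥3.72/unit.
Origin Junania qualifies under the Belesta–Junania agreement and 9161.75.08 is covered: preferential rate Free applies instead.
Duty = ¥41,429.66 × 0% = ¥0.00.
Total = ¥8,880.77 + ¥93,865.96 + ¥0.00 = ¥102,746.73.

¥102,746.73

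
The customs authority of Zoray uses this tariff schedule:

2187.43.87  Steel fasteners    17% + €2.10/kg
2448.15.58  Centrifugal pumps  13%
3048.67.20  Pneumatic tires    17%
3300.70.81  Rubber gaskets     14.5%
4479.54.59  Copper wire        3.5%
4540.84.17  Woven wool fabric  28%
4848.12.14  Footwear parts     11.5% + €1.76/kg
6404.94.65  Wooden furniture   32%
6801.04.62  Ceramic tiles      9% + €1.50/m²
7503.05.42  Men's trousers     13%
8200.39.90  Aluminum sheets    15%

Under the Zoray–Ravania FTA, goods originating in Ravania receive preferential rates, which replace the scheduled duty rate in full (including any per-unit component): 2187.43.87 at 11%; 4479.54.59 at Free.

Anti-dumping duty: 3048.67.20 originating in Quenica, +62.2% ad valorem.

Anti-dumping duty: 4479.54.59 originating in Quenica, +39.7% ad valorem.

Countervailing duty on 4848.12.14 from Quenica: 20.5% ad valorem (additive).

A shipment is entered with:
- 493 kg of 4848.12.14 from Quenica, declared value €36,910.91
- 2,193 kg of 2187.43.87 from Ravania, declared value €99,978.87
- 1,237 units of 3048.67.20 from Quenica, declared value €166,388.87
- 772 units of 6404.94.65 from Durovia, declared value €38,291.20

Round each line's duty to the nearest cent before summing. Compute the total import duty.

Line 1 (4848.12.14, Quenica, 493 kg, €36,910.91):
Base rate for 4848.12.14 is 11.5% + €1.76/kg.
Additional duty on 4848.12.14 from Quenica: +20.5%. Applied ad valorem rate: 11.5% + 20.5% = 32%.
Duty = €36,910.91 × 32% + 493 × €1.76 = €12,679.17.
Line 2 (2187.43.87, Ravania, 2,193 kg, €99,978.87):
Base rate for 2187.43.87 is 17% + €2.10/kg.
Origin Ravania qualifies under the Zoray–Ravania agreement and 2187.43.87 is covered: preferential rate 11% applies instead.
Duty = €99,978.87 × 11% = €10,997.68.
Line 3 (3048.67.20, Quenica, 1,237 units, €166,388.87):
Base rate for 3048.67.20 is 17%.
Additional duty on 3048.67.20 from Quenica: +62.2%. Applied ad valorem rate: 17% + 62.2% = 79.2%.
Duty = €166,388.87 × 79.2% = €131,779.99.
Line 4 (6404.94.65, Durovia, 772 units, €38,291.20):
Base rate for 6404.94.65 is 32%.
Duty = €38,291.20 × 32% = €12,253.18.
Total = €12,679.17 + €10,997.68 + €131,779.99 + €12,253.18 = €167,710.02.

€167,710.02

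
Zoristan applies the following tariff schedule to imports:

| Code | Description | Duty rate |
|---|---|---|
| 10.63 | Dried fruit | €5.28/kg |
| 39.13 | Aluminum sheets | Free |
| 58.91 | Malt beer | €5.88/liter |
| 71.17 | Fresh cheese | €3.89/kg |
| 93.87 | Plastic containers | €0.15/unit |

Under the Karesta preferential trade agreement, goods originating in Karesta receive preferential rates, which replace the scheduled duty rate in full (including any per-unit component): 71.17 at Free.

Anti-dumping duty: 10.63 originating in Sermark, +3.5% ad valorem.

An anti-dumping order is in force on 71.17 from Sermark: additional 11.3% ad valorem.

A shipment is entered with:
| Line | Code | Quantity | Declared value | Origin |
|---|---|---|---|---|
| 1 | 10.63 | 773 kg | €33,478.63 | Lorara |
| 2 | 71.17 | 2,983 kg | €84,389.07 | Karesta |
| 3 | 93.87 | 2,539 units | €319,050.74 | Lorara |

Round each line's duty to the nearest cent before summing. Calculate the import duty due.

Line 1 (10.63, Lorara, 773 kg, €33,478.63):
Base rate for 10.63 is €5.28/kg.
The additional-duty order on 10.63 targets Sermark, not Lorara; it does not apply.
Duty = 773 × €5.28 = €4,081.44.
Line 2 (71.17, Karesta, 2,983 kg, €84,389.07):
Base rate for 71.17 is €3.89/kg.
Origin Karesta qualifies under the Zoristan–Karesta agreement and 71.17 is covered: preferential rate Free applies instead.
The additional-duty order on 71.17 targets Sermark, not Karesta; it does not apply.
Duty = €84,389.07 × 0% = €0.00.
Line 3 (93.87, Lorara, 2,539 units, €319,050.74):
Base rate for 93.87 is €0.15/unit.
Duty = 2,539 × €0.15 = €380.85.
Total = €4,081.44 + €0.00 + €380.85 = €4,462.29.

€4,462.29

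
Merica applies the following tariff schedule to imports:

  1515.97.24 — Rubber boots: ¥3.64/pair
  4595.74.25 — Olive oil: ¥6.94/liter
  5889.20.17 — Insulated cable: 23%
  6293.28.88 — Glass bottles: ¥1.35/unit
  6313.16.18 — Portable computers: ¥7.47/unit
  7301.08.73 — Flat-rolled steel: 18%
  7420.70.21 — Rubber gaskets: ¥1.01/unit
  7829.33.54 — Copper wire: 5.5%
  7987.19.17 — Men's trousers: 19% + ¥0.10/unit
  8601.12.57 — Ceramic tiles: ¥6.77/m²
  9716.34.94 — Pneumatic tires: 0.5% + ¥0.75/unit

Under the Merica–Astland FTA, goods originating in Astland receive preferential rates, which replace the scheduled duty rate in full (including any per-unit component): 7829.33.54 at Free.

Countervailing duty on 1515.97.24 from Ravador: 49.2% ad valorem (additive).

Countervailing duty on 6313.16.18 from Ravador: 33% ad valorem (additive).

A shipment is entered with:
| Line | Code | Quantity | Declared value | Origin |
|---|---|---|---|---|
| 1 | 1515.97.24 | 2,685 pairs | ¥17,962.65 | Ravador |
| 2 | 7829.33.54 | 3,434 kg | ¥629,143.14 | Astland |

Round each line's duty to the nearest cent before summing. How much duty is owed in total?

Line 1 (1515.97.24, Ravador, 2,685 pairs, ¥17,962.65):
Base rate for 1515.97.24 is ¥3.64/pair.
Additional duty on 1515.97.24 from Ravador: +49.2% ad valorem. Applied ad valorem rate = 49.2%.
Duty = ¥17,962.65 × 49.2% + 2,685 × ¥3.64 = ¥18,611.02.
Line 2 (7829.33.54, Astland, 3,434 kg, ¥629,143.14):
Base rate for 7829.33.54 is 5.5%.
Origin Astland qualifies under the Merica–Astland agreement and 7829.33.54 is covered: preferential rate Free applies instead.
Duty = ¥629,143.14 × 0% = ¥0.00.
Total = ¥18,611.02 + ¥0.00 = ¥18,611.02.

¥18,611.02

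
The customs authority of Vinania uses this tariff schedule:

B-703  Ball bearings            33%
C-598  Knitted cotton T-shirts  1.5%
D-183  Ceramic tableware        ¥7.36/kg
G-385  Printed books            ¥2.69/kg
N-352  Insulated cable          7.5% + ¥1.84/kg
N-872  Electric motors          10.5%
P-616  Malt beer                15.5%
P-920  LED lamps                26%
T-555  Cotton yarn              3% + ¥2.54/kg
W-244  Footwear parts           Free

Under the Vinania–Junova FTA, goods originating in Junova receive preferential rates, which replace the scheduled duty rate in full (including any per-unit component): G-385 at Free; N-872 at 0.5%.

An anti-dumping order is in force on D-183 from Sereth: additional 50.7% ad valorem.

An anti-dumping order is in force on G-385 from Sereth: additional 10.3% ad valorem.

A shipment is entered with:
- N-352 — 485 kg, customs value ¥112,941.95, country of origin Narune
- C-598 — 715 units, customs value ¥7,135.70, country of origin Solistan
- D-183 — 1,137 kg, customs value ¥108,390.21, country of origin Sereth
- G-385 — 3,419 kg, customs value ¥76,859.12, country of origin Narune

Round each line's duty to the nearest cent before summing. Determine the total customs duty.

¥81,989.36

Line 1 (N-352, Narune, 485 kg, ¥112,941.95):
Base rate for N-352 is 7.5% + ¥1.84/kg.
Duty = ¥112,941.95 × 7.5% + 485 × ¥1.84 = ¥9,363.05.
Line 2 (C-598, Solistan, 715 units, ¥7,135.70):
Base rate for C-598 is 1.5%.
Duty = ¥7,135.70 × 1.5% = ¥107.04.
Line 3 (D-183, Sereth, 1,137 kg, ¥108,390.21):
Base rate for D-183 is ¥7.36/kg.
Additional duty on D-183 from Sereth: +50.7% ad valorem. Applied ad valorem rate = 50.7%.
Duty = ¥108,390.21 × 50.7% + 1,137 × ¥7.36 = ¥63,322.16.
Line 4 (G-385, Narune, 3,419 kg, ¥76,859.12):
Base rate for G-385 is ¥2.69/kg.
G-385 has an FTA preferential rate, but origin Narune is not Junova; base rate stands.
The additional-duty order on G-385 targets Sereth, not Narune; it does not apply.
Duty = 3,419 × ¥2.69 = ¥9,197.11.
Total = ¥9,363.05 + ¥107.04 + ¥63,322.16 + ¥9,197.11 = ¥81,989.36.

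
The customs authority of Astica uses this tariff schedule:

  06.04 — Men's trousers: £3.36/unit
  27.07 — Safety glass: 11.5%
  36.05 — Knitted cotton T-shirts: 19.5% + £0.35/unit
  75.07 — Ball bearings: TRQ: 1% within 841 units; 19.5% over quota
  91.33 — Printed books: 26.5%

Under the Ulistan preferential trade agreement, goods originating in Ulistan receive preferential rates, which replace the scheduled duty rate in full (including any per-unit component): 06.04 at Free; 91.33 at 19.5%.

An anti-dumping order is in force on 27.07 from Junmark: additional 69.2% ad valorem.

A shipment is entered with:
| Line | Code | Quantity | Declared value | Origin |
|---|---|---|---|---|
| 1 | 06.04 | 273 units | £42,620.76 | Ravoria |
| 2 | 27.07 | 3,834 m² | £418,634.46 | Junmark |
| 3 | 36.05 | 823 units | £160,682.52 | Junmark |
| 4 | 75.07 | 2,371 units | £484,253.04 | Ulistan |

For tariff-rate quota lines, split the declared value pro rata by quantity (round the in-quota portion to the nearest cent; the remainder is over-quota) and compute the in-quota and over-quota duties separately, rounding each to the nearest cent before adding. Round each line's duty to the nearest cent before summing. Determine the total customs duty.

£433,029.09

Line 1 (06.04, Ravoria, 273 units, £42,620.76):
Base rate for 06.04 is £3.36/unit.
06.04 has an FTA preferential rate, but origin Ravoria is not Ulistan; base rate stands.
Duty = 273 × £3.36 = £917.28.
Line 2 (27.07, Junmark, 3,834 m², £418,634.46):
Base rate for 27.07 is 11.5%.
Additional duty on 27.07 from Junmark: +69.2%. Applied ad valorem rate: 11.5% + 69.2% = 80.7%.
Duty = £418,634.46 × 80.7% = £337,838.01.
Line 3 (36.05, Junmark, 823 units, £160,682.52):
Base rate for 36.05 is 19.5% + £0.35/unit.
Duty = £160,682.52 × 19.5% + 823 × £0.35 = £31,621.14.
Line 4 (75.07, Ulistan, 2,371 units, £484,253.04):
Code 75.07 is under a tariff-rate quota (threshold 841 units). In-quota: 841 units at 1%; over-quota: 1,530 units at 19.5%.
Pro-rata value split: in-quota = £484,253.04 × 841/2,371 = £171,765.84; over-quota = £484,253.04 − £171,765.84 = £312,487.20.
In-quota duty = £171,765.84 × 1% = £1,717.66. Over-quota duty = £312,487.20 × 19.5% = £60,935.00.
Line duty = £1,717.66 + £60,935.00 = £62,652.66.
Total = £917.28 + £337,838.01 + £31,621.14 + £62,652.66 = £433,029.09.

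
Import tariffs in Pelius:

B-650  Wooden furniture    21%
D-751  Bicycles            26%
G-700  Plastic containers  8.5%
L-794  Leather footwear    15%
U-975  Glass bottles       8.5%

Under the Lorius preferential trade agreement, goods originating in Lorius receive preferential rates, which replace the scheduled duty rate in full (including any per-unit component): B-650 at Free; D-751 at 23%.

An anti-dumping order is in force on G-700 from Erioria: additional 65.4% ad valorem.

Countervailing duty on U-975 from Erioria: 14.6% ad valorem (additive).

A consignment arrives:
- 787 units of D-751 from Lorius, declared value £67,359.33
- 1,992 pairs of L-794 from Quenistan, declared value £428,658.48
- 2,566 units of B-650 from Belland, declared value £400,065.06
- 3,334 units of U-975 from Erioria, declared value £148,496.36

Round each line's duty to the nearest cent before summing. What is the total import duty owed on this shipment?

Line 1 (D-751, Lorius, 787 units, £67,359.33):
Base rate for D-751 is 26%.
Origin Lorius qualifies under the Pelius–Lorius agreement and D-751 is covered: preferential rate 23% applies instead.
Duty = £67,359.33 × 23% = £15,492.65.
Line 2 (L-794, Quenistan, 1,992 pairs, £428,658.48):
Base rate for L-794 is 15%.
Duty = £428,658.48 × 15% = £64,298.77.
Line 3 (B-650, Belland, 2,566 units, £400,065.06):
Base rate for B-650 is 21%.
B-650 has an FTA preferential rate, but origin Belland is not Lorius; base rate stands.
Duty = £400,065.06 × 21% = £84,013.66.
Line 4 (U-975, Erioria, 3,334 units, £148,496.36):
Base rate for U-975 is 8.5%.
Additional duty on U-975 from Erioria: +14.6%. Applied ad valorem rate: 8.5% + 14.6% = 23.1%.
Duty = £148,496.36 × 23.1% = £34,302.66.
Total = £15,492.65 + £64,298.77 + £84,013.66 + £34,302.66 = £198,107.74.

£198,107.74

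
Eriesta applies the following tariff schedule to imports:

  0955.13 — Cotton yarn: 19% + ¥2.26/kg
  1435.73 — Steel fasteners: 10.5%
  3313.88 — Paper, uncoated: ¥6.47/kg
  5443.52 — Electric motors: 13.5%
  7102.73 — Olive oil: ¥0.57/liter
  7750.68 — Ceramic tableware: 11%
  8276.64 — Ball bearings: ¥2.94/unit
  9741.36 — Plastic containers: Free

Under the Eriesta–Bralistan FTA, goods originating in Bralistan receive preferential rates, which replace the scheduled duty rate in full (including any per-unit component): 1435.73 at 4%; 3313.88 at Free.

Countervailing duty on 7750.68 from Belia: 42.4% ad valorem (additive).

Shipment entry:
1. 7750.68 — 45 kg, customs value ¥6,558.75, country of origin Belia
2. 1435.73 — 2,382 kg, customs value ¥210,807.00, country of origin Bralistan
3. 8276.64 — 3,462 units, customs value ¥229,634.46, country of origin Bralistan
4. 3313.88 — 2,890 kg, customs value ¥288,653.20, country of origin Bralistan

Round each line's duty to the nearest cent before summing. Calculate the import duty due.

Line 1 (7750.68, Belia, 45 kg, ¥6,558.75):
Base rate for 7750.68 is 11%.
Additional duty on 7750.68 from Belia: +42.4%. Applied ad valorem rate: 11% + 42.4% = 53.4%.
Duty = ¥6,558.75 × 53.4% = ¥3,502.37.
Line 2 (1435.73, Bralistan, 2,382 kg, ¥210,807.00):
Base rate for 1435.73 is 10.5%.
Origin Bralistan qualifies under the Eriesta–Bralistan agreement and 1435.73 is covered: preferential rate 4% applies instead.
Duty = ¥210,807.00 × 4% = ¥8,432.28.
Line 3 (8276.64, Bralistan, 3,462 units, ¥229,634.46):
Base rate for 8276.64 is ¥2.94/unit.
Origin Bralistan is the FTA partner but 8276.64 is not on the preference list; base rate stands.
Duty = 3,462 × ¥2.94 = ¥10,178.28.
Line 4 (3313.88, Bralistan, 2,890 kg, ¥288,653.20):
Base rate for 3313.88 is ¥6.47/kg.
Origin Bralistan qualifies under the Eriesta–Bralistan agreement and 3313.88 is covered: preferential rate Free applies instead.
Duty = ¥288,653.20 × 0% = ¥0.00.
Total = ¥3,502.37 + ¥8,432.28 + ¥10,178.28 + ¥0.00 = ¥22,112.93.

¥22,112.93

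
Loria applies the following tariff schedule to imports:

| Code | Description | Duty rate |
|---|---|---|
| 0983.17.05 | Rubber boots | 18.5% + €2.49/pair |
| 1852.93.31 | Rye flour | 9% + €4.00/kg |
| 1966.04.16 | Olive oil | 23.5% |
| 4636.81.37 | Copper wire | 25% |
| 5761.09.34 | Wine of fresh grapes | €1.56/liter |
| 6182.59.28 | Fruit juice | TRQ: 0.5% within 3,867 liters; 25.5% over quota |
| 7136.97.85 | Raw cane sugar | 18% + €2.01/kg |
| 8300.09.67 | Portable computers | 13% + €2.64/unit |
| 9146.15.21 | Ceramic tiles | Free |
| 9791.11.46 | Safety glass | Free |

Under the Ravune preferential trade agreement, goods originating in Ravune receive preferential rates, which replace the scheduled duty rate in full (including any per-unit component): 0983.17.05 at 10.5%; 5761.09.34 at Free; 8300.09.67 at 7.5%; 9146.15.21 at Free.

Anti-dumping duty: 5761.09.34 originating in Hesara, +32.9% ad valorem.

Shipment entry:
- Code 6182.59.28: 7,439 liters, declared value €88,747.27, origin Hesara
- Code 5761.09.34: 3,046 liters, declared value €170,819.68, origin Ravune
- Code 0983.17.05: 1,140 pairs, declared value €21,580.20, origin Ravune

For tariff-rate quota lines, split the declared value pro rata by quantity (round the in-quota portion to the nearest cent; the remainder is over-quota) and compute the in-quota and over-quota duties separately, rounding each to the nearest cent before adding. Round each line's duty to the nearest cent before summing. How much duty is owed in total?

€13,363.15

Line 1 (6182.59.28, Hesara, 7,439 liters, €88,747.27):
Code 6182.59.28 is under a tariff-rate quota (threshold 3,867 liters). In-quota: 3,867 liters at 0.5%; over-quota: 3,572 liters at 25.5%.
Pro-rata value split: in-quota = €88,747.27 × 3,867/7,439 = €46,133.31; over-quota = €88,747.27 − €46,133.31 = €42,613.96.
In-quota duty = €46,133.31 × 0.5% = €230.67. Over-quota duty = €42,613.96 × 25.5% = €10,866.56.
Line duty = €230.67 + €10,866.56 = €11,097.23.
Line 2 (5761.09.34, Ravune, 3,046 liters, €170,819.68):
Base rate for 5761.09.34 is €1.56/liter.
Origin Ravune qualifies under the Loria–Ravune agreement and 5761.09.34 is covered: preferential rate Free applies instead.
The additional-duty order on 5761.09.34 targets Hesara, not Ravune; it does not apply.
Duty = €170,819.68 × 0% = €0.00.
Line 3 (0983.17.05, Ravune, 1,140 pairs, €21,580.20):
Base rate for 0983.17.05 is 18.5% + €2.49/pair.
Origin Ravune qualifies under the Loria–Ravune agreement and 0983.17.05 is covered: preferential rate 10.5% applies instead.
Duty = €21,580.20 × 10.5% = €2,265.92.
Total = €11,097.23 + €0.00 + €2,265.92 = €13,363.15.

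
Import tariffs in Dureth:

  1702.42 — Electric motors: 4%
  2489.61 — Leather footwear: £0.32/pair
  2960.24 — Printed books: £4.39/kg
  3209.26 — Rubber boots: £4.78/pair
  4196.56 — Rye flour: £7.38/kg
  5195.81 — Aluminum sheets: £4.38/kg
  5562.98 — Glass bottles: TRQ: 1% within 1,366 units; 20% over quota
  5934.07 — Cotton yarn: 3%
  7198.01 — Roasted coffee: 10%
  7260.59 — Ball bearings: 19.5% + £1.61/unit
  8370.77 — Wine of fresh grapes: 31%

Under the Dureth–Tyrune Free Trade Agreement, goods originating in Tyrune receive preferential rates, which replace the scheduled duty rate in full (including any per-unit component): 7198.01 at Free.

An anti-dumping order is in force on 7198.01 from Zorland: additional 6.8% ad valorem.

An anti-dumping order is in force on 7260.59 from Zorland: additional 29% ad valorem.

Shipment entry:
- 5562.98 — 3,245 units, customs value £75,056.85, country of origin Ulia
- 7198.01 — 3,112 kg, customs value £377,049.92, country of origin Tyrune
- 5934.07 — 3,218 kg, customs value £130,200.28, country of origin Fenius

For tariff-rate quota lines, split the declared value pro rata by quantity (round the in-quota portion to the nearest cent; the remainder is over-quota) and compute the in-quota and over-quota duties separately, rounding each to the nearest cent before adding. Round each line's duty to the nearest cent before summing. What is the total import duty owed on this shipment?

Line 1 (5562.98, Ulia, 3,245 units, £75,056.85):
Code 5562.98 is under a tariff-rate quota (threshold 1,366 units). In-quota: 1,366 units at 1%; over-quota: 1,879 units at 20%.
Pro-rata value split: in-quota = £75,056.85 × 1,366/3,245 = £31,595.58; over-quota = £75,056.85 − £31,595.58 = £43,461.27.
In-quota duty = £31,595.58 × 1% = £315.96. Over-quota duty = £43,461.27 × 20% = £8,692.25.
Line duty = £315.96 + £8,692.25 = £9,008.21.
Line 2 (7198.01, Tyrune, 3,112 kg, £377,049.92):
Base rate for 7198.01 is 10%.
Origin Tyrune qualifies under the Dureth–Tyrune agreement and 7198.01 is covered: preferential rate Free applies instead.
The additional-duty order on 7198.01 targets Zorland, not Tyrune; it does not apply.
Duty = £377,049.92 × 0% = £0.00.
Line 3 (5934.07, Fenius, 3,218 kg, £130,200.28):
Base rate for 5934.07 is 3%.
Duty = £130,200.28 × 3% = £3,906.01.
Total = £9,008.21 + £0.00 + £3,906.01 = £12,914.22.

£12,914.22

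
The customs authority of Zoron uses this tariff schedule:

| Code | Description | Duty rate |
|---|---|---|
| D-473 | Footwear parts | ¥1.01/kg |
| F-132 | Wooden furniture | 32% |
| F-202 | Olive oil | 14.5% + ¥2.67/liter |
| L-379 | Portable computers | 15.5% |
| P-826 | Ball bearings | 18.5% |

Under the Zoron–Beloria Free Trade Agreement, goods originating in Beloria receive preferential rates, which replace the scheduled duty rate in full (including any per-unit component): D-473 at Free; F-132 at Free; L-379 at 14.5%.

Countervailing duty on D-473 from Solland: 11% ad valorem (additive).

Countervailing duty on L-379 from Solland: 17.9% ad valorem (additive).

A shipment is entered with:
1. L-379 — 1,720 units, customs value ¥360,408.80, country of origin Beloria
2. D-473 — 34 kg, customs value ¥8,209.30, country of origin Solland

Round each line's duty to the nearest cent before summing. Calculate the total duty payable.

Line 1 (L-379, Beloria, 1,720 units, ¥360,408.80):
Base rate for L-379 is 15.5%.
Origin Beloria qualifies under the Zoron–Beloria agreement and L-379 is covered: preferential rate 14.5% applies instead.
The additional-duty order on L-379 targets Solland, not Beloria; it does not apply.
Duty = ¥360,408.80 × 14.5% = ¥52,259.28.
Line 2 (D-473, Solland, 34 kg, ¥8,209.30):
Base rate for D-473 is ¥1.01/kg.
D-473 has an FTA preferential rate, but origin Solland is not Beloria; base rate stands.
Additional duty on D-473 from Solland: +11% ad valorem. Applied ad valorem rate = 11%.
Duty = ¥8,209.30 × 11% + 34 × ¥1.01 = ¥937.36.
Total = ¥52,259.28 + ¥937.36 = ¥53,196.64.

¥53,196.64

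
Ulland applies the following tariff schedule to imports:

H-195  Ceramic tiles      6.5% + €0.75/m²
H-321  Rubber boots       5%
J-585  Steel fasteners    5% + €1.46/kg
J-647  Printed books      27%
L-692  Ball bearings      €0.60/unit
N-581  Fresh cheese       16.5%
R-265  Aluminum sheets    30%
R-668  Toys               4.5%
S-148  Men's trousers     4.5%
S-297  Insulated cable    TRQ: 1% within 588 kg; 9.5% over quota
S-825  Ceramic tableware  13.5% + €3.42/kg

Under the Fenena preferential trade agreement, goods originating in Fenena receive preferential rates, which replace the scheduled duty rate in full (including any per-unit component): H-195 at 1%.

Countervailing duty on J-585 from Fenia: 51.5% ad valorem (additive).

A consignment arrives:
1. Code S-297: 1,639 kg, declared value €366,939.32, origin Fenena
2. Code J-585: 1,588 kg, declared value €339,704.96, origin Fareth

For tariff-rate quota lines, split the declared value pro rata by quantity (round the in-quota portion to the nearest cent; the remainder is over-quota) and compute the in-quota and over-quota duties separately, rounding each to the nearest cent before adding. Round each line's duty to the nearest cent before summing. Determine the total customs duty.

Line 1 (S-297, Fenena, 1,639 kg, €366,939.32):
Code S-297 is under a tariff-rate quota (threshold 588 kg). In-quota: 588 kg at 1%; over-quota: 1,051 kg at 9.5%.
Pro-rata value split: in-quota = €366,939.32 × 588/1,639 = €131,641.44; over-quota = €366,939.32 − €131,641.44 = €235,297.88.
In-quota duty = €131,641.44 × 1% = €1,316.41. Over-quota duty = €235,297.88 × 9.5% = €22,353.30.
Line duty = €1,316.41 + €22,353.30 = €23,669.71.
Line 2 (J-585, Fareth, 1,588 kg, €339,704.96):
Base rate for J-585 is 5% + €1.46/kg.
The additional-duty order on J-585 targets Fenia, not Fareth; it does not apply.
Duty = €339,704.96 × 5% + 1,588 × €1.46 = €19,303.73.
Total = €23,669.71 + €19,303.73 = €42,973.44.

€42,973.44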